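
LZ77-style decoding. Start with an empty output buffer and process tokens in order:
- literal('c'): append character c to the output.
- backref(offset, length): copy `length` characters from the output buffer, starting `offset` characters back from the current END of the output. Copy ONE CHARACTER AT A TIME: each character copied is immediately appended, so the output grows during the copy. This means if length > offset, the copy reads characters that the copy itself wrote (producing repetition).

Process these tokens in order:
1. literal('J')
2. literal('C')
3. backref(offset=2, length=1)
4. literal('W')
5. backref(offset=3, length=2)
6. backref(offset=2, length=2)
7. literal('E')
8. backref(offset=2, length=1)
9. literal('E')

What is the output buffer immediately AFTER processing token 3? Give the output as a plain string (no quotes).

Answer: JCJ

Derivation:
Token 1: literal('J'). Output: "J"
Token 2: literal('C'). Output: "JC"
Token 3: backref(off=2, len=1). Copied 'J' from pos 0. Output: "JCJ"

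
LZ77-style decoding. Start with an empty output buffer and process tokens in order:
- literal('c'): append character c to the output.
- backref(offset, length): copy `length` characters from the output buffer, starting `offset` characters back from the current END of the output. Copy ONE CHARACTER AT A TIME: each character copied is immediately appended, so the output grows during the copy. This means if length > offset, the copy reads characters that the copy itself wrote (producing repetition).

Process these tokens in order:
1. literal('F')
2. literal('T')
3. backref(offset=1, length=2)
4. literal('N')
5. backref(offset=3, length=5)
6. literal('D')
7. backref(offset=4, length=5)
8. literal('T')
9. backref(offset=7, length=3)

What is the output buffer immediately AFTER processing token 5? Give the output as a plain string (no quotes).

Answer: FTTTNTTNTT

Derivation:
Token 1: literal('F'). Output: "F"
Token 2: literal('T'). Output: "FT"
Token 3: backref(off=1, len=2) (overlapping!). Copied 'TT' from pos 1. Output: "FTTT"
Token 4: literal('N'). Output: "FTTTN"
Token 5: backref(off=3, len=5) (overlapping!). Copied 'TTNTT' from pos 2. Output: "FTTTNTTNTT"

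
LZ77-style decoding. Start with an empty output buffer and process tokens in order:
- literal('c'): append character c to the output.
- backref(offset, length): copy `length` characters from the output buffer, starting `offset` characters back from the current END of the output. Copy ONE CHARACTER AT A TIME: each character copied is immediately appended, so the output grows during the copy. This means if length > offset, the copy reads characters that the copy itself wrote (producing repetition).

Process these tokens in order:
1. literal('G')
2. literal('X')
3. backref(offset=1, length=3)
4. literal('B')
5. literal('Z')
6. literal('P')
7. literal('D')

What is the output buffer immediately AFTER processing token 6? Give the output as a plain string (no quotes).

Token 1: literal('G'). Output: "G"
Token 2: literal('X'). Output: "GX"
Token 3: backref(off=1, len=3) (overlapping!). Copied 'XXX' from pos 1. Output: "GXXXX"
Token 4: literal('B'). Output: "GXXXXB"
Token 5: literal('Z'). Output: "GXXXXBZ"
Token 6: literal('P'). Output: "GXXXXBZP"

Answer: GXXXXBZP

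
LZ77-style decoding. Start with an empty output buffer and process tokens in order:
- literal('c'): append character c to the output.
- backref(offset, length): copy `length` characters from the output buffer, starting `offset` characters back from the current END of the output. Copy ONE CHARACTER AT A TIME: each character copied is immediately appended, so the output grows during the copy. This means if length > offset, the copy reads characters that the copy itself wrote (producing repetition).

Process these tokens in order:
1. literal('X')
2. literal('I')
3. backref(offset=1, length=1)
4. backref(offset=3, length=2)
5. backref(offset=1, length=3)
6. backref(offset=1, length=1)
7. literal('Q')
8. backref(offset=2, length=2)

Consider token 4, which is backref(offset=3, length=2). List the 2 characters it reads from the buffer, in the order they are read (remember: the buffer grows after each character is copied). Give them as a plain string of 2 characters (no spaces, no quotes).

Token 1: literal('X'). Output: "X"
Token 2: literal('I'). Output: "XI"
Token 3: backref(off=1, len=1). Copied 'I' from pos 1. Output: "XII"
Token 4: backref(off=3, len=2). Buffer before: "XII" (len 3)
  byte 1: read out[0]='X', append. Buffer now: "XIIX"
  byte 2: read out[1]='I', append. Buffer now: "XIIXI"

Answer: XI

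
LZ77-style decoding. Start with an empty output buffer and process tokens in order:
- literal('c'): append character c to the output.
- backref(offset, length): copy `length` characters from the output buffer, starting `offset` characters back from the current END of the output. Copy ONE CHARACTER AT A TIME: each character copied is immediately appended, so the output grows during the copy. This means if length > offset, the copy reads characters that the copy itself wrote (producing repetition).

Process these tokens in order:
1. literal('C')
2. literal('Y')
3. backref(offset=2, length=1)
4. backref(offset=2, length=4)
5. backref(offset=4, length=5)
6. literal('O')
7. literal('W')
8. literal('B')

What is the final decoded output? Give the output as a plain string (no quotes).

Token 1: literal('C'). Output: "C"
Token 2: literal('Y'). Output: "CY"
Token 3: backref(off=2, len=1). Copied 'C' from pos 0. Output: "CYC"
Token 4: backref(off=2, len=4) (overlapping!). Copied 'YCYC' from pos 1. Output: "CYCYCYC"
Token 5: backref(off=4, len=5) (overlapping!). Copied 'YCYCY' from pos 3. Output: "CYCYCYCYCYCY"
Token 6: literal('O'). Output: "CYCYCYCYCYCYO"
Token 7: literal('W'). Output: "CYCYCYCYCYCYOW"
Token 8: literal('B'). Output: "CYCYCYCYCYCYOWB"

Answer: CYCYCYCYCYCYOWB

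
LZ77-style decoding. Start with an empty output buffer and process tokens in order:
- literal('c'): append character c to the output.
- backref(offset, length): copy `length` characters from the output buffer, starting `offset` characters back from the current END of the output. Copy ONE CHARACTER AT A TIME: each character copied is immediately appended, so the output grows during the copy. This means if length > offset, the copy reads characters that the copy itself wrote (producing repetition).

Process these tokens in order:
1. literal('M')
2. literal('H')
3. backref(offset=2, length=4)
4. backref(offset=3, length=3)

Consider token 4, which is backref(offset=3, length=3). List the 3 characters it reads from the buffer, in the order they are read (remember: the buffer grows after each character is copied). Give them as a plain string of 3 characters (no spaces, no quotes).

Token 1: literal('M'). Output: "M"
Token 2: literal('H'). Output: "MH"
Token 3: backref(off=2, len=4) (overlapping!). Copied 'MHMH' from pos 0. Output: "MHMHMH"
Token 4: backref(off=3, len=3). Buffer before: "MHMHMH" (len 6)
  byte 1: read out[3]='H', append. Buffer now: "MHMHMHH"
  byte 2: read out[4]='M', append. Buffer now: "MHMHMHHM"
  byte 3: read out[5]='H', append. Buffer now: "MHMHMHHMH"

Answer: HMH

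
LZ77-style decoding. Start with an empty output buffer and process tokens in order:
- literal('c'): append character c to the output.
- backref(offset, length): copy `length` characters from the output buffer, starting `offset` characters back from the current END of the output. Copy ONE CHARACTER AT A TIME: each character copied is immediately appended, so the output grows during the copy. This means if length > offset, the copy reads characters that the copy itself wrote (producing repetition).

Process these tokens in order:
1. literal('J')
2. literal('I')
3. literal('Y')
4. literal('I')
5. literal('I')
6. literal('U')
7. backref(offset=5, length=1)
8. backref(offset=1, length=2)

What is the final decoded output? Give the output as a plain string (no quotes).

Token 1: literal('J'). Output: "J"
Token 2: literal('I'). Output: "JI"
Token 3: literal('Y'). Output: "JIY"
Token 4: literal('I'). Output: "JIYI"
Token 5: literal('I'). Output: "JIYII"
Token 6: literal('U'). Output: "JIYIIU"
Token 7: backref(off=5, len=1). Copied 'I' from pos 1. Output: "JIYIIUI"
Token 8: backref(off=1, len=2) (overlapping!). Copied 'II' from pos 6. Output: "JIYIIUIII"

Answer: JIYIIUIII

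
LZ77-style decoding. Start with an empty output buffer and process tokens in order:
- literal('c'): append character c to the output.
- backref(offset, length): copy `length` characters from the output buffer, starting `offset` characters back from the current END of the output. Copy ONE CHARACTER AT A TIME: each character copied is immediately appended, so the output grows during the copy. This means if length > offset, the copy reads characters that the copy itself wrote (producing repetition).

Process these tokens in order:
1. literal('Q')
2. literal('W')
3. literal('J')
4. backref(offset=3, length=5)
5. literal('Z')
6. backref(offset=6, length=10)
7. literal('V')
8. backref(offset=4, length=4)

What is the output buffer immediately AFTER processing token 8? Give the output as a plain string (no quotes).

Answer: QWJQWJQWZQWJQWZQWJQVWJQV

Derivation:
Token 1: literal('Q'). Output: "Q"
Token 2: literal('W'). Output: "QW"
Token 3: literal('J'). Output: "QWJ"
Token 4: backref(off=3, len=5) (overlapping!). Copied 'QWJQW' from pos 0. Output: "QWJQWJQW"
Token 5: literal('Z'). Output: "QWJQWJQWZ"
Token 6: backref(off=6, len=10) (overlapping!). Copied 'QWJQWZQWJQ' from pos 3. Output: "QWJQWJQWZQWJQWZQWJQ"
Token 7: literal('V'). Output: "QWJQWJQWZQWJQWZQWJQV"
Token 8: backref(off=4, len=4). Copied 'WJQV' from pos 16. Output: "QWJQWJQWZQWJQWZQWJQVWJQV"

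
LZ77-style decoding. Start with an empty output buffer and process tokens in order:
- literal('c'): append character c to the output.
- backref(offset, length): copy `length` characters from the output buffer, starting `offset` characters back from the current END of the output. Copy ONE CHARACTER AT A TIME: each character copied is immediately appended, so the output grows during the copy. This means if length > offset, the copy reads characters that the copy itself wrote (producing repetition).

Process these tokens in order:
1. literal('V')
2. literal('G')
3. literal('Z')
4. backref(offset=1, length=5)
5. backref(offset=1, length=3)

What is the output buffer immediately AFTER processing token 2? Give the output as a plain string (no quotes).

Token 1: literal('V'). Output: "V"
Token 2: literal('G'). Output: "VG"

Answer: VG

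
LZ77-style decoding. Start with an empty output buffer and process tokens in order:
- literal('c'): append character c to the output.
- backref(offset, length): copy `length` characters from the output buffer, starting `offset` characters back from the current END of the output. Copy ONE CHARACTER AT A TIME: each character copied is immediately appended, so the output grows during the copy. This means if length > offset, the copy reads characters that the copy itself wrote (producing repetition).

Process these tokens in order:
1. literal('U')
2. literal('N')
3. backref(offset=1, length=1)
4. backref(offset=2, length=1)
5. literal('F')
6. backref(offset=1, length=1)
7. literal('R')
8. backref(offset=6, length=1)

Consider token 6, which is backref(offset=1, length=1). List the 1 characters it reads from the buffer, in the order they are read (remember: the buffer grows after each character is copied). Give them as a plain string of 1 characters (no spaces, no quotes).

Token 1: literal('U'). Output: "U"
Token 2: literal('N'). Output: "UN"
Token 3: backref(off=1, len=1). Copied 'N' from pos 1. Output: "UNN"
Token 4: backref(off=2, len=1). Copied 'N' from pos 1. Output: "UNNN"
Token 5: literal('F'). Output: "UNNNF"
Token 6: backref(off=1, len=1). Buffer before: "UNNNF" (len 5)
  byte 1: read out[4]='F', append. Buffer now: "UNNNFF"

Answer: F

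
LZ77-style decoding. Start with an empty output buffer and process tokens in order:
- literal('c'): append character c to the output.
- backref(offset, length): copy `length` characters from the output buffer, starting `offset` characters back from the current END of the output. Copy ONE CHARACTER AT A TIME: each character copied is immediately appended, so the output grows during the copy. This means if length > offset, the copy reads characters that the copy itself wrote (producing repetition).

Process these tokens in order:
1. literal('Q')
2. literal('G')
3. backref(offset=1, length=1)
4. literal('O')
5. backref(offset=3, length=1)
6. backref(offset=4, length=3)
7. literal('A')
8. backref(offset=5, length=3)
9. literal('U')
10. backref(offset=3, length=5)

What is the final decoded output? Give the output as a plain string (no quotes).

Answer: QGGOGGGOAGGGUGGUGG

Derivation:
Token 1: literal('Q'). Output: "Q"
Token 2: literal('G'). Output: "QG"
Token 3: backref(off=1, len=1). Copied 'G' from pos 1. Output: "QGG"
Token 4: literal('O'). Output: "QGGO"
Token 5: backref(off=3, len=1). Copied 'G' from pos 1. Output: "QGGOG"
Token 6: backref(off=4, len=3). Copied 'GGO' from pos 1. Output: "QGGOGGGO"
Token 7: literal('A'). Output: "QGGOGGGOA"
Token 8: backref(off=5, len=3). Copied 'GGG' from pos 4. Output: "QGGOGGGOAGGG"
Token 9: literal('U'). Output: "QGGOGGGOAGGGU"
Token 10: backref(off=3, len=5) (overlapping!). Copied 'GGUGG' from pos 10. Output: "QGGOGGGOAGGGUGGUGG"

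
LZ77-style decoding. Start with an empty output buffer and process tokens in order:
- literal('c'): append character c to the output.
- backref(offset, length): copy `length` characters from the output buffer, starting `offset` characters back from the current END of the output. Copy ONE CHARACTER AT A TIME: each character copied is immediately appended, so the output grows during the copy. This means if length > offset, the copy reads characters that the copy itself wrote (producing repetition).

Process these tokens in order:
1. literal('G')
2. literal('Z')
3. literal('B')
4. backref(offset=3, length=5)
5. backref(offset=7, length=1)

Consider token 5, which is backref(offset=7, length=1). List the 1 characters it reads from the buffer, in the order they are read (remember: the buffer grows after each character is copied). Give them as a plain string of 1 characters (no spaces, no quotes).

Token 1: literal('G'). Output: "G"
Token 2: literal('Z'). Output: "GZ"
Token 3: literal('B'). Output: "GZB"
Token 4: backref(off=3, len=5) (overlapping!). Copied 'GZBGZ' from pos 0. Output: "GZBGZBGZ"
Token 5: backref(off=7, len=1). Buffer before: "GZBGZBGZ" (len 8)
  byte 1: read out[1]='Z', append. Buffer now: "GZBGZBGZZ"

Answer: Z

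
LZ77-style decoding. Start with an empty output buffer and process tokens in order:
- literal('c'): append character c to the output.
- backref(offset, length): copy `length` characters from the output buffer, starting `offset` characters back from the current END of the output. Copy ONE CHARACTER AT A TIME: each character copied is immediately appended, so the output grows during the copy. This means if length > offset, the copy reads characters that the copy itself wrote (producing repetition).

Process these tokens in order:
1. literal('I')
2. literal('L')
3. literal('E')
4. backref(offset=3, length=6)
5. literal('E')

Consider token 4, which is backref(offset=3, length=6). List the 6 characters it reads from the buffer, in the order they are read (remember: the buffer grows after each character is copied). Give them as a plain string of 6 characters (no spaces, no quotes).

Answer: ILEILE

Derivation:
Token 1: literal('I'). Output: "I"
Token 2: literal('L'). Output: "IL"
Token 3: literal('E'). Output: "ILE"
Token 4: backref(off=3, len=6). Buffer before: "ILE" (len 3)
  byte 1: read out[0]='I', append. Buffer now: "ILEI"
  byte 2: read out[1]='L', append. Buffer now: "ILEIL"
  byte 3: read out[2]='E', append. Buffer now: "ILEILE"
  byte 4: read out[3]='I', append. Buffer now: "ILEILEI"
  byte 5: read out[4]='L', append. Buffer now: "ILEILEIL"
  byte 6: read out[5]='E', append. Buffer now: "ILEILEILE"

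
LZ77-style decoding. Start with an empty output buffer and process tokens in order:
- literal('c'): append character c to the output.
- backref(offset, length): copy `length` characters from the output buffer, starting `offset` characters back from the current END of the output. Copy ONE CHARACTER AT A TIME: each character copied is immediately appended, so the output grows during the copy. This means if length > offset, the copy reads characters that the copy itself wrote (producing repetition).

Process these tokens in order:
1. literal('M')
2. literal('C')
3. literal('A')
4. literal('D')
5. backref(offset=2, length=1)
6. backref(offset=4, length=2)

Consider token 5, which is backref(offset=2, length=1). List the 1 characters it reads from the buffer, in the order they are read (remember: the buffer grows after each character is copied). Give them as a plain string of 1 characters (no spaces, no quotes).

Token 1: literal('M'). Output: "M"
Token 2: literal('C'). Output: "MC"
Token 3: literal('A'). Output: "MCA"
Token 4: literal('D'). Output: "MCAD"
Token 5: backref(off=2, len=1). Buffer before: "MCAD" (len 4)
  byte 1: read out[2]='A', append. Buffer now: "MCADA"

Answer: A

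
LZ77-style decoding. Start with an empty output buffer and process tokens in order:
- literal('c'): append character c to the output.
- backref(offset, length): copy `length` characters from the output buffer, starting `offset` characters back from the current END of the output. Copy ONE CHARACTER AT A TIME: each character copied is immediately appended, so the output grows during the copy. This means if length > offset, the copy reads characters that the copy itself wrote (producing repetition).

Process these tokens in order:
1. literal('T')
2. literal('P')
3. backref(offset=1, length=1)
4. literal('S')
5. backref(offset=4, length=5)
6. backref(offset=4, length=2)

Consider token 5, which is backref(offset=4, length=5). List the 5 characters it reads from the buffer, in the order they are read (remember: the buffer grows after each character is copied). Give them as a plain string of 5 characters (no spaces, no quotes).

Answer: TPPST

Derivation:
Token 1: literal('T'). Output: "T"
Token 2: literal('P'). Output: "TP"
Token 3: backref(off=1, len=1). Copied 'P' from pos 1. Output: "TPP"
Token 4: literal('S'). Output: "TPPS"
Token 5: backref(off=4, len=5). Buffer before: "TPPS" (len 4)
  byte 1: read out[0]='T', append. Buffer now: "TPPST"
  byte 2: read out[1]='P', append. Buffer now: "TPPSTP"
  byte 3: read out[2]='P', append. Buffer now: "TPPSTPP"
  byte 4: read out[3]='S', append. Buffer now: "TPPSTPPS"
  byte 5: read out[4]='T', append. Buffer now: "TPPSTPPST"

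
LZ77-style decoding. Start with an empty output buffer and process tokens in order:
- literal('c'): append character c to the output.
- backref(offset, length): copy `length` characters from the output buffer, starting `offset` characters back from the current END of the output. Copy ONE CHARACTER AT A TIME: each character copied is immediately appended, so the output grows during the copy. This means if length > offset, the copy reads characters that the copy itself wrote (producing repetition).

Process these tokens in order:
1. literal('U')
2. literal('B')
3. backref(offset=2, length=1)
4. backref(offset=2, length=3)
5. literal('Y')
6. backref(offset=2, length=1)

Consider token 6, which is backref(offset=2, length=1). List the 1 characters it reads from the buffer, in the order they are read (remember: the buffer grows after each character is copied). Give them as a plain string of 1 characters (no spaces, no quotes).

Answer: B

Derivation:
Token 1: literal('U'). Output: "U"
Token 2: literal('B'). Output: "UB"
Token 3: backref(off=2, len=1). Copied 'U' from pos 0. Output: "UBU"
Token 4: backref(off=2, len=3) (overlapping!). Copied 'BUB' from pos 1. Output: "UBUBUB"
Token 5: literal('Y'). Output: "UBUBUBY"
Token 6: backref(off=2, len=1). Buffer before: "UBUBUBY" (len 7)
  byte 1: read out[5]='B', append. Buffer now: "UBUBUBYB"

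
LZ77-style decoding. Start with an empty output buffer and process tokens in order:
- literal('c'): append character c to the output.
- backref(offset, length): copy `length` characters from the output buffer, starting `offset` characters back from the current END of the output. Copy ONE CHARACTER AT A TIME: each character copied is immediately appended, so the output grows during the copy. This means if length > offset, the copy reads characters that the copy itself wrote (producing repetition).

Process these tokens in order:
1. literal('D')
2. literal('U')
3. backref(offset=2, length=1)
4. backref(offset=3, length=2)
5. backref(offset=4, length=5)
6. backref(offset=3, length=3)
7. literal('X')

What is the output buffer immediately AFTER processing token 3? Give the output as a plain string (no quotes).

Answer: DUD

Derivation:
Token 1: literal('D'). Output: "D"
Token 2: literal('U'). Output: "DU"
Token 3: backref(off=2, len=1). Copied 'D' from pos 0. Output: "DUD"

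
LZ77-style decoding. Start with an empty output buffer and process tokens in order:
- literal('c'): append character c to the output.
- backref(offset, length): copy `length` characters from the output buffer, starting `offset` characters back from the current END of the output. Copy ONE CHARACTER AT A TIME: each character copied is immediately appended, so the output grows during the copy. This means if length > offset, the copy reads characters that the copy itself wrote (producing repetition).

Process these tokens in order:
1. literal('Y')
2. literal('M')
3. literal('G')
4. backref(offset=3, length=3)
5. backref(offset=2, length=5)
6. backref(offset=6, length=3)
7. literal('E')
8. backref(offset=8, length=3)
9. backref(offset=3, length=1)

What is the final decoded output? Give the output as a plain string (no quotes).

Token 1: literal('Y'). Output: "Y"
Token 2: literal('M'). Output: "YM"
Token 3: literal('G'). Output: "YMG"
Token 4: backref(off=3, len=3). Copied 'YMG' from pos 0. Output: "YMGYMG"
Token 5: backref(off=2, len=5) (overlapping!). Copied 'MGMGM' from pos 4. Output: "YMGYMGMGMGM"
Token 6: backref(off=6, len=3). Copied 'GMG' from pos 5. Output: "YMGYMGMGMGMGMG"
Token 7: literal('E'). Output: "YMGYMGMGMGMGMGE"
Token 8: backref(off=8, len=3). Copied 'GMG' from pos 7. Output: "YMGYMGMGMGMGMGEGMG"
Token 9: backref(off=3, len=1). Copied 'G' from pos 15. Output: "YMGYMGMGMGMGMGEGMGG"

Answer: YMGYMGMGMGMGMGEGMGG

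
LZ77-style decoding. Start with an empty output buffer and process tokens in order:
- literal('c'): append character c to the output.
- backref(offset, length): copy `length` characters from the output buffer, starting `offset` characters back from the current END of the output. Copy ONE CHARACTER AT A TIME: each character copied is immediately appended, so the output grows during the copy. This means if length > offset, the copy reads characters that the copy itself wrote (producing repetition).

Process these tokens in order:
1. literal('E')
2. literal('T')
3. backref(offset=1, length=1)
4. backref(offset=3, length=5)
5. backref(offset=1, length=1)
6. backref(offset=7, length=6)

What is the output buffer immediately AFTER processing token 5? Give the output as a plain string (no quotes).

Token 1: literal('E'). Output: "E"
Token 2: literal('T'). Output: "ET"
Token 3: backref(off=1, len=1). Copied 'T' from pos 1. Output: "ETT"
Token 4: backref(off=3, len=5) (overlapping!). Copied 'ETTET' from pos 0. Output: "ETTETTET"
Token 5: backref(off=1, len=1). Copied 'T' from pos 7. Output: "ETTETTETT"

Answer: ETTETTETT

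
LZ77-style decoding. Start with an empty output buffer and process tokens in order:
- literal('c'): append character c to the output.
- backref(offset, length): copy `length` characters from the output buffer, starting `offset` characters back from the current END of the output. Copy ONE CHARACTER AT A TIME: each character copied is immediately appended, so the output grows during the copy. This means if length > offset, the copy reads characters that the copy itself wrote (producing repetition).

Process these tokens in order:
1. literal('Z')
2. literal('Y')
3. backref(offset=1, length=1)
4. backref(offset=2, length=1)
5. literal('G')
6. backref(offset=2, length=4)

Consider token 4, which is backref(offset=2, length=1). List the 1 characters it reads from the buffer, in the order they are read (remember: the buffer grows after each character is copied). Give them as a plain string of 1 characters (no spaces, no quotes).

Token 1: literal('Z'). Output: "Z"
Token 2: literal('Y'). Output: "ZY"
Token 3: backref(off=1, len=1). Copied 'Y' from pos 1. Output: "ZYY"
Token 4: backref(off=2, len=1). Buffer before: "ZYY" (len 3)
  byte 1: read out[1]='Y', append. Buffer now: "ZYYY"

Answer: Y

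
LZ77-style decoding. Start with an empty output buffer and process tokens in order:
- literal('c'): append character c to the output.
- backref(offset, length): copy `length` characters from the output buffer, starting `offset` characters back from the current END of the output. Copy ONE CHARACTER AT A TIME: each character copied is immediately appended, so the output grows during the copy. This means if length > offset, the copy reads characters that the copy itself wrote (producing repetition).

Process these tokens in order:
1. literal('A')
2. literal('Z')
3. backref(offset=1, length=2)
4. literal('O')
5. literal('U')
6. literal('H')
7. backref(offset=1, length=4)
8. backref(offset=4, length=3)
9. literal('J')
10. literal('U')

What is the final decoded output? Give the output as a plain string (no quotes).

Answer: AZZZOUHHHHHHHHJU

Derivation:
Token 1: literal('A'). Output: "A"
Token 2: literal('Z'). Output: "AZ"
Token 3: backref(off=1, len=2) (overlapping!). Copied 'ZZ' from pos 1. Output: "AZZZ"
Token 4: literal('O'). Output: "AZZZO"
Token 5: literal('U'). Output: "AZZZOU"
Token 6: literal('H'). Output: "AZZZOUH"
Token 7: backref(off=1, len=4) (overlapping!). Copied 'HHHH' from pos 6. Output: "AZZZOUHHHHH"
Token 8: backref(off=4, len=3). Copied 'HHH' from pos 7. Output: "AZZZOUHHHHHHHH"
Token 9: literal('J'). Output: "AZZZOUHHHHHHHHJ"
Token 10: literal('U'). Output: "AZZZOUHHHHHHHHJU"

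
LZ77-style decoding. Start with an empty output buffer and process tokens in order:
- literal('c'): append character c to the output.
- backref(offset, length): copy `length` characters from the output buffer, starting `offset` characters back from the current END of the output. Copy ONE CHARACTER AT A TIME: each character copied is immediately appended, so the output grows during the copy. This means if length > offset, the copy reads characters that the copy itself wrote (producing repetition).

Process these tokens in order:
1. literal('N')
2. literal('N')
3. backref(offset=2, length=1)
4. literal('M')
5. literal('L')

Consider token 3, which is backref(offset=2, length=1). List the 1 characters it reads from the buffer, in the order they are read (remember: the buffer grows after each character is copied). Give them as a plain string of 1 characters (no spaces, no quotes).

Token 1: literal('N'). Output: "N"
Token 2: literal('N'). Output: "NN"
Token 3: backref(off=2, len=1). Buffer before: "NN" (len 2)
  byte 1: read out[0]='N', append. Buffer now: "NNN"

Answer: N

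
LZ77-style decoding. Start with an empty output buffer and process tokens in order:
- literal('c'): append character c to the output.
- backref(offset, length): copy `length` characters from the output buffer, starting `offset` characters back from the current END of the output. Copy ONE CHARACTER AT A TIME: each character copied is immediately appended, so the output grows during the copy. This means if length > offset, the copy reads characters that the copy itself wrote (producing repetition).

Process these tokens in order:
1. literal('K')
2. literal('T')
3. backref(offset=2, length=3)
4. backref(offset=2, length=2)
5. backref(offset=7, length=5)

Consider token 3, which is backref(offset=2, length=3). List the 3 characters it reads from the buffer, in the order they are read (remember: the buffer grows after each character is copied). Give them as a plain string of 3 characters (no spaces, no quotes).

Token 1: literal('K'). Output: "K"
Token 2: literal('T'). Output: "KT"
Token 3: backref(off=2, len=3). Buffer before: "KT" (len 2)
  byte 1: read out[0]='K', append. Buffer now: "KTK"
  byte 2: read out[1]='T', append. Buffer now: "KTKT"
  byte 3: read out[2]='K', append. Buffer now: "KTKTK"

Answer: KTK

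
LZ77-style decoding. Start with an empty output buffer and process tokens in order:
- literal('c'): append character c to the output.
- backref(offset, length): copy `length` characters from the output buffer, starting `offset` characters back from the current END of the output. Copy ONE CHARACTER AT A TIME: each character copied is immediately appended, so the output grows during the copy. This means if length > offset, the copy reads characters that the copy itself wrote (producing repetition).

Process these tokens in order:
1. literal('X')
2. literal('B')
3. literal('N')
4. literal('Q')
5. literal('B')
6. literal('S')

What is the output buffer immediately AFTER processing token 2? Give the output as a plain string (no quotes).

Token 1: literal('X'). Output: "X"
Token 2: literal('B'). Output: "XB"

Answer: XB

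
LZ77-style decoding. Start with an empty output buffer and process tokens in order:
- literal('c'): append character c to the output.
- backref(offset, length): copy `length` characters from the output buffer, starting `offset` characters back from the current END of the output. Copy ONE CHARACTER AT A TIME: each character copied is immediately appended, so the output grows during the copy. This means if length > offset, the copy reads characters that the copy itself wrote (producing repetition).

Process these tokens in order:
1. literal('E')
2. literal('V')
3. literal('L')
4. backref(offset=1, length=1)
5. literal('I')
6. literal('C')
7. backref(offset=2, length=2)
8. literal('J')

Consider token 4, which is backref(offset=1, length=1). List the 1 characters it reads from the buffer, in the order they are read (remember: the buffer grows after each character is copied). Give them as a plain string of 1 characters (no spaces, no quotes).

Token 1: literal('E'). Output: "E"
Token 2: literal('V'). Output: "EV"
Token 3: literal('L'). Output: "EVL"
Token 4: backref(off=1, len=1). Buffer before: "EVL" (len 3)
  byte 1: read out[2]='L', append. Buffer now: "EVLL"

Answer: L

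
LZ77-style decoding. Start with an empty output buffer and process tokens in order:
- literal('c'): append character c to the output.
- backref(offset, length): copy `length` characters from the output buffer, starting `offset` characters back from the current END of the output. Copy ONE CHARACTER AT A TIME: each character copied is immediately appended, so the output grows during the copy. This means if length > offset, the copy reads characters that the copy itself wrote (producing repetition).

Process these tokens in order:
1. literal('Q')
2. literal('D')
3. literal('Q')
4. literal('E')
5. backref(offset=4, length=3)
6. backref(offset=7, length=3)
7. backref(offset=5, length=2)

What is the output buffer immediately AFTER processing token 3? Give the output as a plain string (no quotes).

Answer: QDQ

Derivation:
Token 1: literal('Q'). Output: "Q"
Token 2: literal('D'). Output: "QD"
Token 3: literal('Q'). Output: "QDQ"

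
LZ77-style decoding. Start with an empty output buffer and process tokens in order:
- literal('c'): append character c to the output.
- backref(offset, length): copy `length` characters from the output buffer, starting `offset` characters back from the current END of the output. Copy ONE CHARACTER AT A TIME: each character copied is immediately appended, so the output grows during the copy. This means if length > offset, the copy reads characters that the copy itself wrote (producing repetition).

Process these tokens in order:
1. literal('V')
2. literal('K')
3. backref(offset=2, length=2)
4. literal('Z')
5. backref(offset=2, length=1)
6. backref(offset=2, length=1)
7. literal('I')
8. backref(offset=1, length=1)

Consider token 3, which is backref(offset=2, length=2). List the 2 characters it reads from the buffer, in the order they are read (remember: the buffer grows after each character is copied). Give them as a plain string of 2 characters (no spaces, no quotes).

Answer: VK

Derivation:
Token 1: literal('V'). Output: "V"
Token 2: literal('K'). Output: "VK"
Token 3: backref(off=2, len=2). Buffer before: "VK" (len 2)
  byte 1: read out[0]='V', append. Buffer now: "VKV"
  byte 2: read out[1]='K', append. Buffer now: "VKVK"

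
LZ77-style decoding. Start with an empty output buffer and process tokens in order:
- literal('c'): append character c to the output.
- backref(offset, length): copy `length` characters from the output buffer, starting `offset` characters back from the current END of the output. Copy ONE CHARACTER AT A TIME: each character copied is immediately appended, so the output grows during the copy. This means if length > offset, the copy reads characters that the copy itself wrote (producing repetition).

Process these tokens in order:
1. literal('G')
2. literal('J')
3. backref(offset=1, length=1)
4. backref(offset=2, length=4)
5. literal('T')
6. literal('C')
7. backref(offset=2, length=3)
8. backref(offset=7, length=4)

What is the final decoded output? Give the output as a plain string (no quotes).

Token 1: literal('G'). Output: "G"
Token 2: literal('J'). Output: "GJ"
Token 3: backref(off=1, len=1). Copied 'J' from pos 1. Output: "GJJ"
Token 4: backref(off=2, len=4) (overlapping!). Copied 'JJJJ' from pos 1. Output: "GJJJJJJ"
Token 5: literal('T'). Output: "GJJJJJJT"
Token 6: literal('C'). Output: "GJJJJJJTC"
Token 7: backref(off=2, len=3) (overlapping!). Copied 'TCT' from pos 7. Output: "GJJJJJJTCTCT"
Token 8: backref(off=7, len=4). Copied 'JJTC' from pos 5. Output: "GJJJJJJTCTCTJJTC"

Answer: GJJJJJJTCTCTJJTC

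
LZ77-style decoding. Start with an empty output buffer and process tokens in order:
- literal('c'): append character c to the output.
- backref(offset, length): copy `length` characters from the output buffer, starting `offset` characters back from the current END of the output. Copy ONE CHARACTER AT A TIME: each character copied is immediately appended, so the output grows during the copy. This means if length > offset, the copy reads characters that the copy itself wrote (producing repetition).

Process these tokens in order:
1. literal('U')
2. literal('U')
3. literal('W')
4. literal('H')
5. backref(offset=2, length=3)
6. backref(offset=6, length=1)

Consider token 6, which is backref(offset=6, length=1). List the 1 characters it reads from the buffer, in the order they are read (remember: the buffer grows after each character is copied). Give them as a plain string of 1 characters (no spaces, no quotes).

Answer: U

Derivation:
Token 1: literal('U'). Output: "U"
Token 2: literal('U'). Output: "UU"
Token 3: literal('W'). Output: "UUW"
Token 4: literal('H'). Output: "UUWH"
Token 5: backref(off=2, len=3) (overlapping!). Copied 'WHW' from pos 2. Output: "UUWHWHW"
Token 6: backref(off=6, len=1). Buffer before: "UUWHWHW" (len 7)
  byte 1: read out[1]='U', append. Buffer now: "UUWHWHWU"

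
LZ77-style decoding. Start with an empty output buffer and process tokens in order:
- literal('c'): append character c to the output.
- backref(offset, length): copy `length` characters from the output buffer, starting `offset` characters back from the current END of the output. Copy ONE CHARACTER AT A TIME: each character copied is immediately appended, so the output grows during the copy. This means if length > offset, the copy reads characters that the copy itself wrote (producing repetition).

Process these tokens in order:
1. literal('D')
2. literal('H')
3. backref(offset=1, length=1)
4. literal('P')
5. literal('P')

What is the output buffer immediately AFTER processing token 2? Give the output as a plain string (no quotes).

Token 1: literal('D'). Output: "D"
Token 2: literal('H'). Output: "DH"

Answer: DH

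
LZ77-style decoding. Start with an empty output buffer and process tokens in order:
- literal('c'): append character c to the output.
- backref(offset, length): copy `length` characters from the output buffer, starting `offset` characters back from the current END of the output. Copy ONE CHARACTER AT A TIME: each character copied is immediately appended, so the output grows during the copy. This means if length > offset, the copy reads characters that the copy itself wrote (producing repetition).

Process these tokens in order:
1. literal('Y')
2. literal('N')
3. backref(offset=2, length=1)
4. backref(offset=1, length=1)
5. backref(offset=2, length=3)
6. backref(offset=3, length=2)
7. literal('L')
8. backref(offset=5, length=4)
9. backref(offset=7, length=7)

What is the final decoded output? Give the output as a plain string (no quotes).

Answer: YNYYYYYYYLYYYYYYLYYYY

Derivation:
Token 1: literal('Y'). Output: "Y"
Token 2: literal('N'). Output: "YN"
Token 3: backref(off=2, len=1). Copied 'Y' from pos 0. Output: "YNY"
Token 4: backref(off=1, len=1). Copied 'Y' from pos 2. Output: "YNYY"
Token 5: backref(off=2, len=3) (overlapping!). Copied 'YYY' from pos 2. Output: "YNYYYYY"
Token 6: backref(off=3, len=2). Copied 'YY' from pos 4. Output: "YNYYYYYYY"
Token 7: literal('L'). Output: "YNYYYYYYYL"
Token 8: backref(off=5, len=4). Copied 'YYYY' from pos 5. Output: "YNYYYYYYYLYYYY"
Token 9: backref(off=7, len=7). Copied 'YYLYYYY' from pos 7. Output: "YNYYYYYYYLYYYYYYLYYYY"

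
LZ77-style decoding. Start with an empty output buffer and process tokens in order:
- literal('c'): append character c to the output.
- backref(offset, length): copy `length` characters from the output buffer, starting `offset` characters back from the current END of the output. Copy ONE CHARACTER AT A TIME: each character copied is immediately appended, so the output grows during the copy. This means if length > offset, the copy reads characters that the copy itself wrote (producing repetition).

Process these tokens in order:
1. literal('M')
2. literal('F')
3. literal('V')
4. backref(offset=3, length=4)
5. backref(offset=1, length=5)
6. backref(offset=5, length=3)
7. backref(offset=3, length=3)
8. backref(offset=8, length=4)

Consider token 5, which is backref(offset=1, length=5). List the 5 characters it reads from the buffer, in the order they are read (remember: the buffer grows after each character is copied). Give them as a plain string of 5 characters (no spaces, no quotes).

Answer: MMMMM

Derivation:
Token 1: literal('M'). Output: "M"
Token 2: literal('F'). Output: "MF"
Token 3: literal('V'). Output: "MFV"
Token 4: backref(off=3, len=4) (overlapping!). Copied 'MFVM' from pos 0. Output: "MFVMFVM"
Token 5: backref(off=1, len=5). Buffer before: "MFVMFVM" (len 7)
  byte 1: read out[6]='M', append. Buffer now: "MFVMFVMM"
  byte 2: read out[7]='M', append. Buffer now: "MFVMFVMMM"
  byte 3: read out[8]='M', append. Buffer now: "MFVMFVMMMM"
  byte 4: read out[9]='M', append. Buffer now: "MFVMFVMMMMM"
  byte 5: read out[10]='M', append. Buffer now: "MFVMFVMMMMMM"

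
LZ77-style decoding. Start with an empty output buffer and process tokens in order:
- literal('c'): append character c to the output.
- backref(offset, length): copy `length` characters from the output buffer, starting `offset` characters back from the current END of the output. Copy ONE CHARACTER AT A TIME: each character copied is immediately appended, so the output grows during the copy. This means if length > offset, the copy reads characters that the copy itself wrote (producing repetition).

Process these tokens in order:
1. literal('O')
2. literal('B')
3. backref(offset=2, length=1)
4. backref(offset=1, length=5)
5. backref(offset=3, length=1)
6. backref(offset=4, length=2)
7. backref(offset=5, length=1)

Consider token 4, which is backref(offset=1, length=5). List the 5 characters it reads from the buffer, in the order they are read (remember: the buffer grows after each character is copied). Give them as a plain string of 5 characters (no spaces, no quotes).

Token 1: literal('O'). Output: "O"
Token 2: literal('B'). Output: "OB"
Token 3: backref(off=2, len=1). Copied 'O' from pos 0. Output: "OBO"
Token 4: backref(off=1, len=5). Buffer before: "OBO" (len 3)
  byte 1: read out[2]='O', append. Buffer now: "OBOO"
  byte 2: read out[3]='O', append. Buffer now: "OBOOO"
  byte 3: read out[4]='O', append. Buffer now: "OBOOOO"
  byte 4: read out[5]='O', append. Buffer now: "OBOOOOO"
  byte 5: read out[6]='O', append. Buffer now: "OBOOOOOO"

Answer: OOOOO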